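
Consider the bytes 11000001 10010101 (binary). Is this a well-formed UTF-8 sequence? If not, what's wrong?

Leading byte 0xC1 = 11000001 → 2-byte form.
Continuation bytes all match 10xxxxxx. Payload decodes to 0x55.
But 0x55 < 0x80, the minimum for a 2-byte sequence — this is an overlong encoding.

invalid (overlong encoding)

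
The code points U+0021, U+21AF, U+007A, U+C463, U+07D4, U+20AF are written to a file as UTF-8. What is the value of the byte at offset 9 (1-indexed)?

1-indexed offset 9 is 0-indexed offset 8.
U+0021 → 1-byte form 21 at offsets 0–0.
U+21AF → 3-byte form E2 86 AF at offsets 1–3.
U+007A → 1-byte form 7A at offsets 4–4.
U+C463 → 3-byte form EC 91 A3 at offsets 5–7.
U+07D4 → 2-byte form DF 94 at offsets 8–9.
Offset 8 falls in char 5's range; it's byte 1 of DF 94 = 0xDF.

0xDF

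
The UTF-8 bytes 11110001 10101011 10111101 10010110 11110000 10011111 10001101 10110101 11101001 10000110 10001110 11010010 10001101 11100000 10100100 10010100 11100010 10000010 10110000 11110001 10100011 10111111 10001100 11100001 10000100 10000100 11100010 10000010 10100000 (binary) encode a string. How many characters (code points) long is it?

9

Byte at offset 0: 0xF1 = 11110001 → 4-byte char (#1). Advance 4.
Byte at offset 4: 0xF0 = 11110000 → 4-byte char (#2). Advance 4.
Byte at offset 8: 0xE9 = 11101001 → 3-byte char (#3). Advance 3.
Byte at offset 11: 0xD2 = 11010010 → 2-byte char (#4). Advance 2.
Byte at offset 13: 0xE0 = 11100000 → 3-byte char (#5). Advance 3.
Byte at offset 16: 0xE2 = 11100010 → 3-byte char (#6). Advance 3.
Byte at offset 19: 0xF1 = 11110001 → 4-byte char (#7). Advance 4.
Byte at offset 23: 0xE1 = 11100001 → 3-byte char (#8). Advance 3.
Byte at offset 26: 0xE2 = 11100010 → 3-byte char (#9). Advance 3.
Reached end at offset 29 after 9 code points.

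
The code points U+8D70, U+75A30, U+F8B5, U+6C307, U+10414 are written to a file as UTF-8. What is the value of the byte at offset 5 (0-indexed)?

0xA8

U+8D70 → 3-byte form E8 B5 B0 at offsets 0–2.
U+75A30 → 4-byte form F1 B5 A8 B0 at offsets 3–6.
Offset 5 falls in char 2's range; it's byte 3 of F1 B5 A8 B0 = 0xA8.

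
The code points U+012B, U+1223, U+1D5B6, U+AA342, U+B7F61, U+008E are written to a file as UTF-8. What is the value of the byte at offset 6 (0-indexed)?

0x9D

U+012B → 2-byte form C4 AB at offsets 0–1.
U+1223 → 3-byte form E1 88 A3 at offsets 2–4.
U+1D5B6 → 4-byte form F0 9D 96 B6 at offsets 5–8.
Offset 6 falls in char 3's range; it's byte 2 of F0 9D 96 B6 = 0x9D.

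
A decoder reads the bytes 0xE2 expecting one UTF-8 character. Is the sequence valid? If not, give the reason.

invalid (sequence truncated)

Leading byte 0xE2 = 11100010 → 3-byte form, but only 1 byte is present.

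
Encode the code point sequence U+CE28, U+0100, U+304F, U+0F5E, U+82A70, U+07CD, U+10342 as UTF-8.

EC B8 A8 C4 80 E3 81 8F E0 BD 9E F2 82 A9 B0 DF 8D F0 90 8D 82

U+CE28: 3-byte form → EC B8 A8.
U+0100: 2-byte form → C4 80.
U+304F: 3-byte form → E3 81 8F.
U+0F5E: 3-byte form → E0 BD 9E.
U+82A70: 4-byte form → F2 82 A9 B0.
U+07CD: 2-byte form → DF 8D.
U+10342: 4-byte form → F0 90 8D 82.
Concatenated (21 bytes): EC B8 A8 C4 80 E3 81 8F E0 BD 9E F2 82 A9 B0 DF 8D F0 90 8D 82.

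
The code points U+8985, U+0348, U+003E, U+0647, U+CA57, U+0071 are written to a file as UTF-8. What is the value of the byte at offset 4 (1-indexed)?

0xCD

1-indexed offset 4 is 0-indexed offset 3.
U+8985 → 3-byte form E8 A6 85 at offsets 0–2.
U+0348 → 2-byte form CD 88 at offsets 3–4.
Offset 3 falls in char 2's range; it's byte 1 of CD 88 = 0xCD.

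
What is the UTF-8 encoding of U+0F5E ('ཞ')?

U+0F5E = 0xF5E = 3934 decimal. In range U+0800–U+FFFF → 3-byte form: 1110xxxx 10xxxxxx 10xxxxxx.
Binary (16 bits): 0000111101011110.
Split 4+6+6: 0000 | 111101 | 011110.
Byte 1: 11100000 = 0xE0.
Byte 2: 10111101 = 0xBD.
Byte 3: 10011110 = 0x9E.

E0 BD 9E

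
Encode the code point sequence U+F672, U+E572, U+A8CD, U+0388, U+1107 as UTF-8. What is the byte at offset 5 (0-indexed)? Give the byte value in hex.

U+F672 → 3-byte form EF 99 B2 at offsets 0–2.
U+E572 → 3-byte form EE 95 B2 at offsets 3–5.
Offset 5 falls in char 2's range; it's byte 3 of EE 95 B2 = 0xB2.

0xB2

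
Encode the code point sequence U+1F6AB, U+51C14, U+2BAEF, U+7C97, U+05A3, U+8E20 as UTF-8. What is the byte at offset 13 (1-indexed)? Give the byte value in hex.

1-indexed offset 13 is 0-indexed offset 12.
U+1F6AB → 4-byte form F0 9F 9A AB at offsets 0–3.
U+51C14 → 4-byte form F1 91 B0 94 at offsets 4–7.
U+2BAEF → 4-byte form F0 AB AB AF at offsets 8–11.
U+7C97 → 3-byte form E7 B2 97 at offsets 12–14.
Offset 12 falls in char 4's range; it's byte 1 of E7 B2 97 = 0xE7.

0xE7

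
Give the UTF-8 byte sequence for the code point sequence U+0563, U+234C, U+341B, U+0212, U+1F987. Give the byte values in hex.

D5 A3 E2 8D 8C E3 90 9B C8 92 F0 9F A6 87

U+0563: 2-byte form → D5 A3.
U+234C: 3-byte form → E2 8D 8C.
U+341B: 3-byte form → E3 90 9B.
U+0212: 2-byte form → C8 92.
U+1F987: 4-byte form → F0 9F A6 87.
Concatenated (14 bytes): D5 A3 E2 8D 8C E3 90 9B C8 92 F0 9F A6 87.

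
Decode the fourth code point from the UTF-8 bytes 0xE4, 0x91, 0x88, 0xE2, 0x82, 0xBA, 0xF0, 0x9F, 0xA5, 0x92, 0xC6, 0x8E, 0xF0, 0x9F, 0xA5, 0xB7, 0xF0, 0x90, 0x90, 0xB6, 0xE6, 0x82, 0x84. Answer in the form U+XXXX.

Offset 0: leading byte 0xE4 = 11100100 → 3-byte char #1 = E4 91 88.
Offset 3: leading byte 0xE2 = 11100010 → 3-byte char #2 = E2 82 BA.
Offset 6: leading byte 0xF0 = 11110000 → 4-byte char #3 = F0 9F A5 92.
Offset 10: leading byte 0xC6 = 11000110 → 2-byte char #4 = C6 8E.
Leading byte 0xC6 = 11000110 matches 110xxxxx → 2-byte sequence.
Byte 1: 0xC6 = 11000110, payload 00110 (5 bits).
Byte 2: 0x8E = 10001110 (10xxxxxx ✓), payload 001110.
Concatenate: 00110001110 = 0x18E (11 bits → U+018E).

U+018E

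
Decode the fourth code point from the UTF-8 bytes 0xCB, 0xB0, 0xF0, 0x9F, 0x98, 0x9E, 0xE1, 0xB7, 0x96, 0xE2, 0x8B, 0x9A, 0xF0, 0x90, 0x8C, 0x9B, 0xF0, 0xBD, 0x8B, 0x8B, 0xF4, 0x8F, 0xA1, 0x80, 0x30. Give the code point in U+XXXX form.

Offset 0: leading byte 0xCB = 11001011 → 2-byte char #1 = CB B0.
Offset 2: leading byte 0xF0 = 11110000 → 4-byte char #2 = F0 9F 98 9E.
Offset 6: leading byte 0xE1 = 11100001 → 3-byte char #3 = E1 B7 96.
Offset 9: leading byte 0xE2 = 11100010 → 3-byte char #4 = E2 8B 9A.
Leading byte 0xE2 = 11100010 matches 1110xxxx → 3-byte sequence.
Byte 1: 0xE2 = 11100010, payload 0010 (4 bits).
Byte 2: 0x8B = 10001011 (10xxxxxx ✓), payload 001011.
Byte 3: 0x9A = 10011010 (10xxxxxx ✓), payload 011010.
Concatenate: 0010001011011010 = 0x22DA (16 bits → U+22DA).

U+22DA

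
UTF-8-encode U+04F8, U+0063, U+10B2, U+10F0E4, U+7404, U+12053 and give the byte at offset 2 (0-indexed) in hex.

0x63

U+04F8 → 2-byte form D3 B8 at offsets 0–1.
U+0063 → 1-byte form 63 at offsets 2–2.
Offset 2 falls in char 2's range; it's byte 1 of 63 = 0x63.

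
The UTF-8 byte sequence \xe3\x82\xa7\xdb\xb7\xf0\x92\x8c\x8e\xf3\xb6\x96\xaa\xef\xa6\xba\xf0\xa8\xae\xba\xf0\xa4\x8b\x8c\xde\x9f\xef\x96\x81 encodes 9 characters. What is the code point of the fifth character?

U+F9BA

Offset 0: leading byte 0xE3 = 11100011 → 3-byte char #1 = E3 82 A7.
Offset 3: leading byte 0xDB = 11011011 → 2-byte char #2 = DB B7.
Offset 5: leading byte 0xF0 = 11110000 → 4-byte char #3 = F0 92 8C 8E.
Offset 9: leading byte 0xF3 = 11110011 → 4-byte char #4 = F3 B6 96 AA.
Offset 13: leading byte 0xEF = 11101111 → 3-byte char #5 = EF A6 BA.
Leading byte 0xEF = 11101111 matches 1110xxxx → 3-byte sequence.
Byte 1: 0xEF = 11101111, payload 1111 (4 bits).
Byte 2: 0xA6 = 10100110 (10xxxxxx ✓), payload 100110.
Byte 3: 0xBA = 10111010 (10xxxxxx ✓), payload 111010.
Concatenate: 1111100110111010 = 0xF9BA (16 bits → U+F9BA).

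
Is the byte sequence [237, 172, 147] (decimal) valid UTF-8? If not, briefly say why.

Structurally a 3-byte sequence; payload = 0xDB13.
But 0xDB13 is in U+D800–U+DFFF, the surrogate range. Surrogates are not Unicode scalar values and are forbidden in UTF-8.

invalid (encodes a surrogate (U+D800–U+DFFF))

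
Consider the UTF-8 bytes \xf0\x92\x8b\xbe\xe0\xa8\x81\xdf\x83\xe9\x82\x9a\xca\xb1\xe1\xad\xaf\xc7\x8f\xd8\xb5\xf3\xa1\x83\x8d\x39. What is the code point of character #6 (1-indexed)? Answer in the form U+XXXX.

U+1B6F

Offset 0: leading byte 0xF0 = 11110000 → 4-byte char #1 = F0 92 8B BE.
Offset 4: leading byte 0xE0 = 11100000 → 3-byte char #2 = E0 A8 81.
Offset 7: leading byte 0xDF = 11011111 → 2-byte char #3 = DF 83.
Offset 9: leading byte 0xE9 = 11101001 → 3-byte char #4 = E9 82 9A.
Offset 12: leading byte 0xCA = 11001010 → 2-byte char #5 = CA B1.
Offset 14: leading byte 0xE1 = 11100001 → 3-byte char #6 = E1 AD AF.
Leading byte 0xE1 = 11100001 matches 1110xxxx → 3-byte sequence.
Byte 1: 0xE1 = 11100001, payload 0001 (4 bits).
Byte 2: 0xAD = 10101101 (10xxxxxx ✓), payload 101101.
Byte 3: 0xAF = 10101111 (10xxxxxx ✓), payload 101111.
Concatenate: 0001101101101111 = 0x1B6F (16 bits → U+1B6F).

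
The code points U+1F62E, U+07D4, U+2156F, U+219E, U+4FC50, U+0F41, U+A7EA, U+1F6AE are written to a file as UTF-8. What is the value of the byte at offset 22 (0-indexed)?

U+1F62E → 4-byte form F0 9F 98 AE at offsets 0–3.
U+07D4 → 2-byte form DF 94 at offsets 4–5.
U+2156F → 4-byte form F0 A1 95 AF at offsets 6–9.
U+219E → 3-byte form E2 86 9E at offsets 10–12.
U+4FC50 → 4-byte form F1 8F B1 90 at offsets 13–16.
U+0F41 → 3-byte form E0 BD 81 at offsets 17–19.
U+A7EA → 3-byte form EA 9F AA at offsets 20–22.
Offset 22 falls in char 7's range; it's byte 3 of EA 9F AA = 0xAA.

0xAA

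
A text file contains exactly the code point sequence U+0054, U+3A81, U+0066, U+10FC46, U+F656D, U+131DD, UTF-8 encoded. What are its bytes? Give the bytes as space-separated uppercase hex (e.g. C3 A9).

54 E3 AA 81 66 F4 8F B1 86 F3 B6 95 AD F0 93 87 9D

U+0054: 1-byte form → 54.
U+3A81: 3-byte form → E3 AA 81.
U+0066: 1-byte form → 66.
U+10FC46: 4-byte form → F4 8F B1 86.
U+F656D: 4-byte form → F3 B6 95 AD.
U+131DD: 4-byte form → F0 93 87 9D.
Concatenated (17 bytes): 54 E3 AA 81 66 F4 8F B1 86 F3 B6 95 AD F0 93 87 9D.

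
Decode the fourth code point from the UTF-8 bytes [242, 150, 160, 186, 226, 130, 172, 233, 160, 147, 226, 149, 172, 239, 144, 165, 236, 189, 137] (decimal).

Offset 0: leading byte 0xF2 = 11110010 → 4-byte char #1 = F2 96 A0 BA.
Offset 4: leading byte 0xE2 = 11100010 → 3-byte char #2 = E2 82 AC.
Offset 7: leading byte 0xE9 = 11101001 → 3-byte char #3 = E9 A0 93.
Offset 10: leading byte 0xE2 = 11100010 → 3-byte char #4 = E2 95 AC.
Leading byte 0xE2 = 11100010 matches 1110xxxx → 3-byte sequence.
Byte 1: 0xE2 = 11100010, payload 0010 (4 bits).
Byte 2: 0x95 = 10010101 (10xxxxxx ✓), payload 010101.
Byte 3: 0xAC = 10101100 (10xxxxxx ✓), payload 101100.
Concatenate: 0010010101101100 = 0x256C (16 bits → U+256C).

U+256C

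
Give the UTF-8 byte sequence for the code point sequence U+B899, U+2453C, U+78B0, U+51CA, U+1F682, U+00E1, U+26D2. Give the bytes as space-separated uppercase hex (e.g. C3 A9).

U+B899: 3-byte form → EB A2 99.
U+2453C: 4-byte form → F0 A4 94 BC.
U+78B0: 3-byte form → E7 A2 B0.
U+51CA: 3-byte form → E5 87 8A.
U+1F682: 4-byte form → F0 9F 9A 82.
U+00E1: 2-byte form → C3 A1.
U+26D2: 3-byte form → E2 9B 92.
Concatenated (22 bytes): EB A2 99 F0 A4 94 BC E7 A2 B0 E5 87 8A F0 9F 9A 82 C3 A1 E2 9B 92.

EB A2 99 F0 A4 94 BC E7 A2 B0 E5 87 8A F0 9F 9A 82 C3 A1 E2 9B 92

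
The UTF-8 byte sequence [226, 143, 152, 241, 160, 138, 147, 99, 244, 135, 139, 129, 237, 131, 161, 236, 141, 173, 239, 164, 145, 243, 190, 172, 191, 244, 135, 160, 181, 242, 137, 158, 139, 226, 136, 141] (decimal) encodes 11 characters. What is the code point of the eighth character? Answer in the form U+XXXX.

U+FEB3F

Offset 0: leading byte 0xE2 = 11100010 → 3-byte char #1 = E2 8F 98.
Offset 3: leading byte 0xF1 = 11110001 → 4-byte char #2 = F1 A0 8A 93.
Offset 7: leading byte 0x63 = 01100011 → 1-byte char #3 = 63.
Offset 8: leading byte 0xF4 = 11110100 → 4-byte char #4 = F4 87 8B 81.
Offset 12: leading byte 0xED = 11101101 → 3-byte char #5 = ED 83 A1.
Offset 15: leading byte 0xEC = 11101100 → 3-byte char #6 = EC 8D AD.
Offset 18: leading byte 0xEF = 11101111 → 3-byte char #7 = EF A4 91.
Offset 21: leading byte 0xF3 = 11110011 → 4-byte char #8 = F3 BE AC BF.
Leading byte 0xF3 = 11110011 matches 11110xxx → 4-byte sequence.
Byte 1: 0xF3 = 11110011, payload 011 (3 bits).
Byte 2: 0xBE = 10111110 (10xxxxxx ✓), payload 111110.
Byte 3: 0xAC = 10101100 (10xxxxxx ✓), payload 101100.
Byte 4: 0xBF = 10111111 (10xxxxxx ✓), payload 111111.
Concatenate: 011111110101100111111 = 0xFEB3F (21 bits → U+FEB3F).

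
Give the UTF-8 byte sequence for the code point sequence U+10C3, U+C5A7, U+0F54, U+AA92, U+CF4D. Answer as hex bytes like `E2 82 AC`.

E1 83 83 EC 96 A7 E0 BD 94 EA AA 92 EC BD 8D

U+10C3: 3-byte form → E1 83 83.
U+C5A7: 3-byte form → EC 96 A7.
U+0F54: 3-byte form → E0 BD 94.
U+AA92: 3-byte form → EA AA 92.
U+CF4D: 3-byte form → EC BD 8D.
Concatenated (15 bytes): E1 83 83 EC 96 A7 E0 BD 94 EA AA 92 EC BD 8D.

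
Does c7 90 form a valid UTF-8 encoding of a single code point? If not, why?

Leading byte 0xC7 = 11000111 → 2-byte form.
Continuation bytes 0x90=10010000 all match 10xxxxxx.
Decoded value 0x1D0 is ≥ 0x80 (shortest form) and not a surrogate.

valid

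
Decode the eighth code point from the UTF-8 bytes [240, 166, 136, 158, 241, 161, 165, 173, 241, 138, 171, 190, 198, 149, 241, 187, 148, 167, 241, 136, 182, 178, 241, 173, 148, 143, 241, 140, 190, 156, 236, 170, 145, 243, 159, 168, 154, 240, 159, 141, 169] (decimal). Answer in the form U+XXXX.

U+4CF9C

Offset 0: leading byte 0xF0 = 11110000 → 4-byte char #1 = F0 A6 88 9E.
Offset 4: leading byte 0xF1 = 11110001 → 4-byte char #2 = F1 A1 A5 AD.
Offset 8: leading byte 0xF1 = 11110001 → 4-byte char #3 = F1 8A AB BE.
Offset 12: leading byte 0xC6 = 11000110 → 2-byte char #4 = C6 95.
Offset 14: leading byte 0xF1 = 11110001 → 4-byte char #5 = F1 BB 94 A7.
Offset 18: leading byte 0xF1 = 11110001 → 4-byte char #6 = F1 88 B6 B2.
Offset 22: leading byte 0xF1 = 11110001 → 4-byte char #7 = F1 AD 94 8F.
Offset 26: leading byte 0xF1 = 11110001 → 4-byte char #8 = F1 8C BE 9C.
Leading byte 0xF1 = 11110001 matches 11110xxx → 4-byte sequence.
Byte 1: 0xF1 = 11110001, payload 001 (3 bits).
Byte 2: 0x8C = 10001100 (10xxxxxx ✓), payload 001100.
Byte 3: 0xBE = 10111110 (10xxxxxx ✓), payload 111110.
Byte 4: 0x9C = 10011100 (10xxxxxx ✓), payload 011100.
Concatenate: 001001100111110011100 = 0x4CF9C (21 bits → U+4CF9C).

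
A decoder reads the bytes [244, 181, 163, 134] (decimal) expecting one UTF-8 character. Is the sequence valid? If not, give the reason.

invalid (encodes a value above U+10FFFF)

Leading byte 0xF4 = 11110100 → 4-byte form.
Payload = 0x1358C6, which exceeds U+10FFFF, the maximum Unicode code point. (Leading bytes F5–FF, or F4 followed by ≥ 0x90, are invalid.)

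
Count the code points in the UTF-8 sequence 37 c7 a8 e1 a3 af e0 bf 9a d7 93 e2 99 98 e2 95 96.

Byte at offset 0: 0x37 = 00110111 → 1-byte char (#1). Advance 1.
Byte at offset 1: 0xC7 = 11000111 → 2-byte char (#2). Advance 2.
Byte at offset 3: 0xE1 = 11100001 → 3-byte char (#3). Advance 3.
Byte at offset 6: 0xE0 = 11100000 → 3-byte char (#4). Advance 3.
Byte at offset 9: 0xD7 = 11010111 → 2-byte char (#5). Advance 2.
Byte at offset 11: 0xE2 = 11100010 → 3-byte char (#6). Advance 3.
Byte at offset 14: 0xE2 = 11100010 → 3-byte char (#7). Advance 3.
Reached end at offset 17 after 7 code points.

7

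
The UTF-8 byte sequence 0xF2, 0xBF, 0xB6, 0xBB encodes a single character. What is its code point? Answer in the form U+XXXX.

Leading byte 0xF2 = 11110010 matches 11110xxx → 4-byte sequence.
Byte 1: 0xF2 = 11110010, payload 010 (3 bits).
Byte 2: 0xBF = 10111111 (10xxxxxx ✓), payload 111111.
Byte 3: 0xB6 = 10110110 (10xxxxxx ✓), payload 110110.
Byte 4: 0xBB = 10111011 (10xxxxxx ✓), payload 111011.
Concatenate: 010111111110110111011 = 0xBFDBB (21 bits → U+BFDBB).

U+BFDBB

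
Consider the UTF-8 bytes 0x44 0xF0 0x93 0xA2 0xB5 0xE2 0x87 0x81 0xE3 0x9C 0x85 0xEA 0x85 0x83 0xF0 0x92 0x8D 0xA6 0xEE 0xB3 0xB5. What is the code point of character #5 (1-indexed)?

Offset 0: leading byte 0x44 = 01000100 → 1-byte char #1 = 44.
Offset 1: leading byte 0xF0 = 11110000 → 4-byte char #2 = F0 93 A2 B5.
Offset 5: leading byte 0xE2 = 11100010 → 3-byte char #3 = E2 87 81.
Offset 8: leading byte 0xE3 = 11100011 → 3-byte char #4 = E3 9C 85.
Offset 11: leading byte 0xEA = 11101010 → 3-byte char #5 = EA 85 83.
Leading byte 0xEA = 11101010 matches 1110xxxx → 3-byte sequence.
Byte 1: 0xEA = 11101010, payload 1010 (4 bits).
Byte 2: 0x85 = 10000101 (10xxxxxx ✓), payload 000101.
Byte 3: 0x83 = 10000011 (10xxxxxx ✓), payload 000011.
Concatenate: 1010000101000011 = 0xA143 (16 bits → U+A143).

U+A143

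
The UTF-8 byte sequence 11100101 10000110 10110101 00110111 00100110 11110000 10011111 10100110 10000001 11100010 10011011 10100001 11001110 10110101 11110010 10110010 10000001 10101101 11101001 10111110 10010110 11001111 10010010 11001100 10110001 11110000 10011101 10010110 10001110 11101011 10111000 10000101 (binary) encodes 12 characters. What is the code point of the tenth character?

U+0331

Offset 0: leading byte 0xE5 = 11100101 → 3-byte char #1 = E5 86 B5.
Offset 3: leading byte 0x37 = 00110111 → 1-byte char #2 = 37.
Offset 4: leading byte 0x26 = 00100110 → 1-byte char #3 = 26.
Offset 5: leading byte 0xF0 = 11110000 → 4-byte char #4 = F0 9F A6 81.
Offset 9: leading byte 0xE2 = 11100010 → 3-byte char #5 = E2 9B A1.
Offset 12: leading byte 0xCE = 11001110 → 2-byte char #6 = CE B5.
Offset 14: leading byte 0xF2 = 11110010 → 4-byte char #7 = F2 B2 81 AD.
Offset 18: leading byte 0xE9 = 11101001 → 3-byte char #8 = E9 BE 96.
Offset 21: leading byte 0xCF = 11001111 → 2-byte char #9 = CF 92.
Offset 23: leading byte 0xCC = 11001100 → 2-byte char #10 = CC B1.
Leading byte 0xCC = 11001100 matches 110xxxxx → 2-byte sequence.
Byte 1: 0xCC = 11001100, payload 01100 (5 bits).
Byte 2: 0xB1 = 10110001 (10xxxxxx ✓), payload 110001.
Concatenate: 01100110001 = 0x331 (11 bits → U+0331).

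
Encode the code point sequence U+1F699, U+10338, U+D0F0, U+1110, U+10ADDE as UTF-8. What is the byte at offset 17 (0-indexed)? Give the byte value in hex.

U+1F699 → 4-byte form F0 9F 9A 99 at offsets 0–3.
U+10338 → 4-byte form F0 90 8C B8 at offsets 4–7.
U+D0F0 → 3-byte form ED 83 B0 at offsets 8–10.
U+1110 → 3-byte form E1 84 90 at offsets 11–13.
U+10ADDE → 4-byte form F4 8A B7 9E at offsets 14–17.
Offset 17 falls in char 5's range; it's byte 4 of F4 8A B7 9E = 0x9E.

0x9E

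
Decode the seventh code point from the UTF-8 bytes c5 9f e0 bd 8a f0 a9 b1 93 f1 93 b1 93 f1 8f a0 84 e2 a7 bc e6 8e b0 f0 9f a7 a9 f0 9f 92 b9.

U+63B0

Offset 0: leading byte 0xC5 = 11000101 → 2-byte char #1 = C5 9F.
Offset 2: leading byte 0xE0 = 11100000 → 3-byte char #2 = E0 BD 8A.
Offset 5: leading byte 0xF0 = 11110000 → 4-byte char #3 = F0 A9 B1 93.
Offset 9: leading byte 0xF1 = 11110001 → 4-byte char #4 = F1 93 B1 93.
Offset 13: leading byte 0xF1 = 11110001 → 4-byte char #5 = F1 8F A0 84.
Offset 17: leading byte 0xE2 = 11100010 → 3-byte char #6 = E2 A7 BC.
Offset 20: leading byte 0xE6 = 11100110 → 3-byte char #7 = E6 8E B0.
Leading byte 0xE6 = 11100110 matches 1110xxxx → 3-byte sequence.
Byte 1: 0xE6 = 11100110, payload 0110 (4 bits).
Byte 2: 0x8E = 10001110 (10xxxxxx ✓), payload 001110.
Byte 3: 0xB0 = 10110000 (10xxxxxx ✓), payload 110000.
Concatenate: 0110001110110000 = 0x63B0 (16 bits → U+63B0).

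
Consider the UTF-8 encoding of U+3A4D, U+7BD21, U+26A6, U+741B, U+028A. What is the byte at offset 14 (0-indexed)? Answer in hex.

U+3A4D → 3-byte form E3 A9 8D at offsets 0–2.
U+7BD21 → 4-byte form F1 BB B4 A1 at offsets 3–6.
U+26A6 → 3-byte form E2 9A A6 at offsets 7–9.
U+741B → 3-byte form E7 90 9B at offsets 10–12.
U+028A → 2-byte form CA 8A at offsets 13–14.
Offset 14 falls in char 5's range; it's byte 2 of CA 8A = 0x8A.

0x8A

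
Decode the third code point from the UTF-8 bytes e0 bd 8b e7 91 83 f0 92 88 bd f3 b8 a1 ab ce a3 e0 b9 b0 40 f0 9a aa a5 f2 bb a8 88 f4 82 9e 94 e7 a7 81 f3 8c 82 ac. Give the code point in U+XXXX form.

U+1223D

Offset 0: leading byte 0xE0 = 11100000 → 3-byte char #1 = E0 BD 8B.
Offset 3: leading byte 0xE7 = 11100111 → 3-byte char #2 = E7 91 83.
Offset 6: leading byte 0xF0 = 11110000 → 4-byte char #3 = F0 92 88 BD.
Leading byte 0xF0 = 11110000 matches 11110xxx → 4-byte sequence.
Byte 1: 0xF0 = 11110000, payload 000 (3 bits).
Byte 2: 0x92 = 10010010 (10xxxxxx ✓), payload 010010.
Byte 3: 0x88 = 10001000 (10xxxxxx ✓), payload 001000.
Byte 4: 0xBD = 10111101 (10xxxxxx ✓), payload 111101.
Concatenate: 000010010001000111101 = 0x1223D (21 bits → U+1223D).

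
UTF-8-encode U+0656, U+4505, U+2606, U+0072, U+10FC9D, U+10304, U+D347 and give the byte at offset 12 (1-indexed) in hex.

0xB2

1-indexed offset 12 is 0-indexed offset 11.
U+0656 → 2-byte form D9 96 at offsets 0–1.
U+4505 → 3-byte form E4 94 85 at offsets 2–4.
U+2606 → 3-byte form E2 98 86 at offsets 5–7.
U+0072 → 1-byte form 72 at offsets 8–8.
U+10FC9D → 4-byte form F4 8F B2 9D at offsets 9–12.
Offset 11 falls in char 5's range; it's byte 3 of F4 8F B2 9D = 0xB2.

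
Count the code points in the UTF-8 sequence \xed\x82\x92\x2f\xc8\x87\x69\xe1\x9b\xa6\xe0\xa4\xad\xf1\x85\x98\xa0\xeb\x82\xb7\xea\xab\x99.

Byte at offset 0: 0xED = 11101101 → 3-byte char (#1). Advance 3.
Byte at offset 3: 0x2F = 00101111 → 1-byte char (#2). Advance 1.
Byte at offset 4: 0xC8 = 11001000 → 2-byte char (#3). Advance 2.
Byte at offset 6: 0x69 = 01101001 → 1-byte char (#4). Advance 1.
Byte at offset 7: 0xE1 = 11100001 → 3-byte char (#5). Advance 3.
Byte at offset 10: 0xE0 = 11100000 → 3-byte char (#6). Advance 3.
Byte at offset 13: 0xF1 = 11110001 → 4-byte char (#7). Advance 4.
Byte at offset 17: 0xEB = 11101011 → 3-byte char (#8). Advance 3.
Byte at offset 20: 0xEA = 11101010 → 3-byte char (#9). Advance 3.
Reached end at offset 23 after 9 code points.

9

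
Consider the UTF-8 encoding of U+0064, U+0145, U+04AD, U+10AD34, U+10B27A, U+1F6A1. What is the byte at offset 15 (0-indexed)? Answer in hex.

0x9A

U+0064 → 1-byte form 64 at offsets 0–0.
U+0145 → 2-byte form C5 85 at offsets 1–2.
U+04AD → 2-byte form D2 AD at offsets 3–4.
U+10AD34 → 4-byte form F4 8A B4 B4 at offsets 5–8.
U+10B27A → 4-byte form F4 8B 89 BA at offsets 9–12.
U+1F6A1 → 4-byte form F0 9F 9A A1 at offsets 13–16.
Offset 15 falls in char 6's range; it's byte 3 of F0 9F 9A A1 = 0x9A.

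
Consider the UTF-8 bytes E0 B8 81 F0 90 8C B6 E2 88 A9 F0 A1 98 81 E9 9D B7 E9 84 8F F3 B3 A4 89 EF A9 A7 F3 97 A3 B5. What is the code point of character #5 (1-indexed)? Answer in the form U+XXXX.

U+9777

Offset 0: leading byte 0xE0 = 11100000 → 3-byte char #1 = E0 B8 81.
Offset 3: leading byte 0xF0 = 11110000 → 4-byte char #2 = F0 90 8C B6.
Offset 7: leading byte 0xE2 = 11100010 → 3-byte char #3 = E2 88 A9.
Offset 10: leading byte 0xF0 = 11110000 → 4-byte char #4 = F0 A1 98 81.
Offset 14: leading byte 0xE9 = 11101001 → 3-byte char #5 = E9 9D B7.
Leading byte 0xE9 = 11101001 matches 1110xxxx → 3-byte sequence.
Byte 1: 0xE9 = 11101001, payload 1001 (4 bits).
Byte 2: 0x9D = 10011101 (10xxxxxx ✓), payload 011101.
Byte 3: 0xB7 = 10110111 (10xxxxxx ✓), payload 110111.
Concatenate: 1001011101110111 = 0x9777 (16 bits → U+9777).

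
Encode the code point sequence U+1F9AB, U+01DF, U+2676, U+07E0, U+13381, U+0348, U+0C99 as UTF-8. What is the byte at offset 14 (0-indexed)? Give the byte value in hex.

0x81

U+1F9AB → 4-byte form F0 9F A6 AB at offsets 0–3.
U+01DF → 2-byte form C7 9F at offsets 4–5.
U+2676 → 3-byte form E2 99 B6 at offsets 6–8.
U+07E0 → 2-byte form DF A0 at offsets 9–10.
U+13381 → 4-byte form F0 93 8E 81 at offsets 11–14.
Offset 14 falls in char 5's range; it's byte 4 of F0 93 8E 81 = 0x81.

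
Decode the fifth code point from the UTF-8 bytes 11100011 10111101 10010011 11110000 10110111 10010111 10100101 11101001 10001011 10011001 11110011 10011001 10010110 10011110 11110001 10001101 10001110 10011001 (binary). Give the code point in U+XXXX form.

Offset 0: leading byte 0xE3 = 11100011 → 3-byte char #1 = E3 BD 93.
Offset 3: leading byte 0xF0 = 11110000 → 4-byte char #2 = F0 B7 97 A5.
Offset 7: leading byte 0xE9 = 11101001 → 3-byte char #3 = E9 8B 99.
Offset 10: leading byte 0xF3 = 11110011 → 4-byte char #4 = F3 99 96 9E.
Offset 14: leading byte 0xF1 = 11110001 → 4-byte char #5 = F1 8D 8E 99.
Leading byte 0xF1 = 11110001 matches 11110xxx → 4-byte sequence.
Byte 1: 0xF1 = 11110001, payload 001 (3 bits).
Byte 2: 0x8D = 10001101 (10xxxxxx ✓), payload 001101.
Byte 3: 0x8E = 10001110 (10xxxxxx ✓), payload 001110.
Byte 4: 0x99 = 10011001 (10xxxxxx ✓), payload 011001.
Concatenate: 001001101001110011001 = 0x4D399 (21 bits → U+4D399).

U+4D399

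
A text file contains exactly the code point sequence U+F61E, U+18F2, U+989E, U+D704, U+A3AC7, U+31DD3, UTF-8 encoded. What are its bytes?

U+F61E: 3-byte form → EF 98 9E.
U+18F2: 3-byte form → E1 A3 B2.
U+989E: 3-byte form → E9 A2 9E.
U+D704: 3-byte form → ED 9C 84.
U+A3AC7: 4-byte form → F2 A3 AB 87.
U+31DD3: 4-byte form → F0 B1 B7 93.
Concatenated (20 bytes): EF 98 9E E1 A3 B2 E9 A2 9E ED 9C 84 F2 A3 AB 87 F0 B1 B7 93.

EF 98 9E E1 A3 B2 E9 A2 9E ED 9C 84 F2 A3 AB 87 F0 B1 B7 93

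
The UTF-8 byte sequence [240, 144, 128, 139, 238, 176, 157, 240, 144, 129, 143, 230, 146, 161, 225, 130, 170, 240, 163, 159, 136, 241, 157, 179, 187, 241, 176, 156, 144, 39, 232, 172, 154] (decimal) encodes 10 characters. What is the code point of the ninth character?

Offset 0: leading byte 0xF0 = 11110000 → 4-byte char #1 = F0 90 80 8B.
Offset 4: leading byte 0xEE = 11101110 → 3-byte char #2 = EE B0 9D.
Offset 7: leading byte 0xF0 = 11110000 → 4-byte char #3 = F0 90 81 8F.
Offset 11: leading byte 0xE6 = 11100110 → 3-byte char #4 = E6 92 A1.
Offset 14: leading byte 0xE1 = 11100001 → 3-byte char #5 = E1 82 AA.
Offset 17: leading byte 0xF0 = 11110000 → 4-byte char #6 = F0 A3 9F 88.
Offset 21: leading byte 0xF1 = 11110001 → 4-byte char #7 = F1 9D B3 BB.
Offset 25: leading byte 0xF1 = 11110001 → 4-byte char #8 = F1 B0 9C 90.
Offset 29: leading byte 0x27 = 00100111 → 1-byte char #9 = 27.
Leading byte 0x27 = 00100111 matches 0xxxxxxx → 1-byte sequence.
Byte 1: 0x27 = 00100111, payload 0100111 (7 bits).
Concatenate: 0100111 = 0x27 (7 bits → U+0027).

U+0027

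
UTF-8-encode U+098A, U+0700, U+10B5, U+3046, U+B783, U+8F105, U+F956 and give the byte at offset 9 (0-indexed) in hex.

U+098A → 3-byte form E0 A6 8A at offsets 0–2.
U+0700 → 2-byte form DC 80 at offsets 3–4.
U+10B5 → 3-byte form E1 82 B5 at offsets 5–7.
U+3046 → 3-byte form E3 81 86 at offsets 8–10.
Offset 9 falls in char 4's range; it's byte 2 of E3 81 86 = 0x81.

0x81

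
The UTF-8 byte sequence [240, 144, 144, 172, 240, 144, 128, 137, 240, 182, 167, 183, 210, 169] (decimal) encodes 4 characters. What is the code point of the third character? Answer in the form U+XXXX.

Offset 0: leading byte 0xF0 = 11110000 → 4-byte char #1 = F0 90 90 AC.
Offset 4: leading byte 0xF0 = 11110000 → 4-byte char #2 = F0 90 80 89.
Offset 8: leading byte 0xF0 = 11110000 → 4-byte char #3 = F0 B6 A7 B7.
Leading byte 0xF0 = 11110000 matches 11110xxx → 4-byte sequence.
Byte 1: 0xF0 = 11110000, payload 000 (3 bits).
Byte 2: 0xB6 = 10110110 (10xxxxxx ✓), payload 110110.
Byte 3: 0xA7 = 10100111 (10xxxxxx ✓), payload 100111.
Byte 4: 0xB7 = 10110111 (10xxxxxx ✓), payload 110111.
Concatenate: 000110110100111110111 = 0x369F7 (21 bits → U+369F7).

U+369F7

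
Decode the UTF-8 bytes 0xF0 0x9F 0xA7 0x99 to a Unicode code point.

U+1F9D9

Leading byte 0xF0 = 11110000 matches 11110xxx → 4-byte sequence.
Byte 1: 0xF0 = 11110000, payload 000 (3 bits).
Byte 2: 0x9F = 10011111 (10xxxxxx ✓), payload 011111.
Byte 3: 0xA7 = 10100111 (10xxxxxx ✓), payload 100111.
Byte 4: 0x99 = 10011001 (10xxxxxx ✓), payload 011001.
Concatenate: 000011111100111011001 = 0x1F9D9 (21 bits → U+1F9D9).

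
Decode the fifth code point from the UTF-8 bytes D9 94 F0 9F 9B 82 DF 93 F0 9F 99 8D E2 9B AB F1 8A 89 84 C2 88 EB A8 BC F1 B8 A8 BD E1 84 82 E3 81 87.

U+26EB

Offset 0: leading byte 0xD9 = 11011001 → 2-byte char #1 = D9 94.
Offset 2: leading byte 0xF0 = 11110000 → 4-byte char #2 = F0 9F 9B 82.
Offset 6: leading byte 0xDF = 11011111 → 2-byte char #3 = DF 93.
Offset 8: leading byte 0xF0 = 11110000 → 4-byte char #4 = F0 9F 99 8D.
Offset 12: leading byte 0xE2 = 11100010 → 3-byte char #5 = E2 9B AB.
Leading byte 0xE2 = 11100010 matches 1110xxxx → 3-byte sequence.
Byte 1: 0xE2 = 11100010, payload 0010 (4 bits).
Byte 2: 0x9B = 10011011 (10xxxxxx ✓), payload 011011.
Byte 3: 0xAB = 10101011 (10xxxxxx ✓), payload 101011.
Concatenate: 0010011011101011 = 0x26EB (16 bits → U+26EB).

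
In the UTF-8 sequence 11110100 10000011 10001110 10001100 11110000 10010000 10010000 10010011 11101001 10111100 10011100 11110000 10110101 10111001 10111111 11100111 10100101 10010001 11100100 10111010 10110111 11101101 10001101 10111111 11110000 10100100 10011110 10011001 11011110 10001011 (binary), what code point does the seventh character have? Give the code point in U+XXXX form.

Offset 0: leading byte 0xF4 = 11110100 → 4-byte char #1 = F4 83 8E 8C.
Offset 4: leading byte 0xF0 = 11110000 → 4-byte char #2 = F0 90 90 93.
Offset 8: leading byte 0xE9 = 11101001 → 3-byte char #3 = E9 BC 9C.
Offset 11: leading byte 0xF0 = 11110000 → 4-byte char #4 = F0 B5 B9 BF.
Offset 15: leading byte 0xE7 = 11100111 → 3-byte char #5 = E7 A5 91.
Offset 18: leading byte 0xE4 = 11100100 → 3-byte char #6 = E4 BA B7.
Offset 21: leading byte 0xED = 11101101 → 3-byte char #7 = ED 8D BF.
Leading byte 0xED = 11101101 matches 1110xxxx → 3-byte sequence.
Byte 1: 0xED = 11101101, payload 1101 (4 bits).
Byte 2: 0x8D = 10001101 (10xxxxxx ✓), payload 001101.
Byte 3: 0xBF = 10111111 (10xxxxxx ✓), payload 111111.
Concatenate: 1101001101111111 = 0xD37F (16 bits → U+D37F).

U+D37F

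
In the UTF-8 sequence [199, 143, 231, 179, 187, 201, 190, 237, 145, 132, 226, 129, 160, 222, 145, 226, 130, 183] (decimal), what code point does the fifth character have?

U+2060

Offset 0: leading byte 0xC7 = 11000111 → 2-byte char #1 = C7 8F.
Offset 2: leading byte 0xE7 = 11100111 → 3-byte char #2 = E7 B3 BB.
Offset 5: leading byte 0xC9 = 11001001 → 2-byte char #3 = C9 BE.
Offset 7: leading byte 0xED = 11101101 → 3-byte char #4 = ED 91 84.
Offset 10: leading byte 0xE2 = 11100010 → 3-byte char #5 = E2 81 A0.
Leading byte 0xE2 = 11100010 matches 1110xxxx → 3-byte sequence.
Byte 1: 0xE2 = 11100010, payload 0010 (4 bits).
Byte 2: 0x81 = 10000001 (10xxxxxx ✓), payload 000001.
Byte 3: 0xA0 = 10100000 (10xxxxxx ✓), payload 100000.
Concatenate: 0010000001100000 = 0x2060 (16 bits → U+2060).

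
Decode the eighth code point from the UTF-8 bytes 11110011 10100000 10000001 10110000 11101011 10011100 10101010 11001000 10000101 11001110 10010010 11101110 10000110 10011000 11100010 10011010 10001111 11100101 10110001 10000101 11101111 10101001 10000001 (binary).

Offset 0: leading byte 0xF3 = 11110011 → 4-byte char #1 = F3 A0 81 B0.
Offset 4: leading byte 0xEB = 11101011 → 3-byte char #2 = EB 9C AA.
Offset 7: leading byte 0xC8 = 11001000 → 2-byte char #3 = C8 85.
Offset 9: leading byte 0xCE = 11001110 → 2-byte char #4 = CE 92.
Offset 11: leading byte 0xEE = 11101110 → 3-byte char #5 = EE 86 98.
Offset 14: leading byte 0xE2 = 11100010 → 3-byte char #6 = E2 9A 8F.
Offset 17: leading byte 0xE5 = 11100101 → 3-byte char #7 = E5 B1 85.
Offset 20: leading byte 0xEF = 11101111 → 3-byte char #8 = EF A9 81.
Leading byte 0xEF = 11101111 matches 1110xxxx → 3-byte sequence.
Byte 1: 0xEF = 11101111, payload 1111 (4 bits).
Byte 2: 0xA9 = 10101001 (10xxxxxx ✓), payload 101001.
Byte 3: 0x81 = 10000001 (10xxxxxx ✓), payload 000001.
Concatenate: 1111101001000001 = 0xFA41 (16 bits → U+FA41).

U+FA41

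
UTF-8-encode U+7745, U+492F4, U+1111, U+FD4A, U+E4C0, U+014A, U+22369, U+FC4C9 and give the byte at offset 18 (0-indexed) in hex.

U+7745 → 3-byte form E7 9D 85 at offsets 0–2.
U+492F4 → 4-byte form F1 89 8B B4 at offsets 3–6.
U+1111 → 3-byte form E1 84 91 at offsets 7–9.
U+FD4A → 3-byte form EF B5 8A at offsets 10–12.
U+E4C0 → 3-byte form EE 93 80 at offsets 13–15.
U+014A → 2-byte form C5 8A at offsets 16–17.
U+22369 → 4-byte form F0 A2 8D A9 at offsets 18–21.
Offset 18 falls in char 7's range; it's byte 1 of F0 A2 8D A9 = 0xF0.

0xF0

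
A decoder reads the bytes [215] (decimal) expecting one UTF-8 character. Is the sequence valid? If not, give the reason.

Leading byte 0xD7 = 11010111 → 2-byte form, but only 1 byte is present.

invalid (sequence truncated)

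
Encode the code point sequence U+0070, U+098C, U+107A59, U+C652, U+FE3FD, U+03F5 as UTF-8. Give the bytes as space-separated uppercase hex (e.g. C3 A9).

U+0070: 1-byte form → 70.
U+098C: 3-byte form → E0 A6 8C.
U+107A59: 4-byte form → F4 87 A9 99.
U+C652: 3-byte form → EC 99 92.
U+FE3FD: 4-byte form → F3 BE 8F BD.
U+03F5: 2-byte form → CF B5.
Concatenated (17 bytes): 70 E0 A6 8C F4 87 A9 99 EC 99 92 F3 BE 8F BD CF B5.

70 E0 A6 8C F4 87 A9 99 EC 99 92 F3 BE 8F BD CF B5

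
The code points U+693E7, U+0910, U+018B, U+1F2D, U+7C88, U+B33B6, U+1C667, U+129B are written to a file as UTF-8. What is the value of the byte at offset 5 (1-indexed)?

0xE0

1-indexed offset 5 is 0-indexed offset 4.
U+693E7 → 4-byte form F1 A9 8F A7 at offsets 0–3.
U+0910 → 3-byte form E0 A4 90 at offsets 4–6.
Offset 4 falls in char 2's range; it's byte 1 of E0 A4 90 = 0xE0.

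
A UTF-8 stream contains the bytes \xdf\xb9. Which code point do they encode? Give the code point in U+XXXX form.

Leading byte 0xDF = 11011111 matches 110xxxxx → 2-byte sequence.
Byte 1: 0xDF = 11011111, payload 11111 (5 bits).
Byte 2: 0xB9 = 10111001 (10xxxxxx ✓), payload 111001.
Concatenate: 11111111001 = 0x7F9 (11 bits → U+07F9).

U+07F9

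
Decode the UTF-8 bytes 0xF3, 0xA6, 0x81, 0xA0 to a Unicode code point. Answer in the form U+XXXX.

Leading byte 0xF3 = 11110011 matches 11110xxx → 4-byte sequence.
Byte 1: 0xF3 = 11110011, payload 011 (3 bits).
Byte 2: 0xA6 = 10100110 (10xxxxxx ✓), payload 100110.
Byte 3: 0x81 = 10000001 (10xxxxxx ✓), payload 000001.
Byte 4: 0xA0 = 10100000 (10xxxxxx ✓), payload 100000.
Concatenate: 011100110000001100000 = 0xE6060 (21 bits → U+E6060).

U+E6060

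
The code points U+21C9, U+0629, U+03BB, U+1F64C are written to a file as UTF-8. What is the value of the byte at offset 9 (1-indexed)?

1-indexed offset 9 is 0-indexed offset 8.
U+21C9 → 3-byte form E2 87 89 at offsets 0–2.
U+0629 → 2-byte form D8 A9 at offsets 3–4.
U+03BB → 2-byte form CE BB at offsets 5–6.
U+1F64C → 4-byte form F0 9F 99 8C at offsets 7–10.
Offset 8 falls in char 4's range; it's byte 2 of F0 9F 99 8C = 0x9F.

0x9F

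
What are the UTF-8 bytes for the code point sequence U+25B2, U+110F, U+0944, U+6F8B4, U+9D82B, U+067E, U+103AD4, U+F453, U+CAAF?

U+25B2: 3-byte form → E2 96 B2.
U+110F: 3-byte form → E1 84 8F.
U+0944: 3-byte form → E0 A5 84.
U+6F8B4: 4-byte form → F1 AF A2 B4.
U+9D82B: 4-byte form → F2 9D A0 AB.
U+067E: 2-byte form → D9 BE.
U+103AD4: 4-byte form → F4 83 AB 94.
U+F453: 3-byte form → EF 91 93.
U+CAAF: 3-byte form → EC AA AF.
Concatenated (29 bytes): E2 96 B2 E1 84 8F E0 A5 84 F1 AF A2 B4 F2 9D A0 AB D9 BE F4 83 AB 94 EF 91 93 EC AA AF.

E2 96 B2 E1 84 8F E0 A5 84 F1 AF A2 B4 F2 9D A0 AB D9 BE F4 83 AB 94 EF 91 93 EC AA AF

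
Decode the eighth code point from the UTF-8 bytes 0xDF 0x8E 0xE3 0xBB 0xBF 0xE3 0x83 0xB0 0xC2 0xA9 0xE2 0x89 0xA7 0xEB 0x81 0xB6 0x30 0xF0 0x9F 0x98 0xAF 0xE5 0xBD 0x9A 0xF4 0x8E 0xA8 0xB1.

U+1F62F

Offset 0: leading byte 0xDF = 11011111 → 2-byte char #1 = DF 8E.
Offset 2: leading byte 0xE3 = 11100011 → 3-byte char #2 = E3 BB BF.
Offset 5: leading byte 0xE3 = 11100011 → 3-byte char #3 = E3 83 B0.
Offset 8: leading byte 0xC2 = 11000010 → 2-byte char #4 = C2 A9.
Offset 10: leading byte 0xE2 = 11100010 → 3-byte char #5 = E2 89 A7.
Offset 13: leading byte 0xEB = 11101011 → 3-byte char #6 = EB 81 B6.
Offset 16: leading byte 0x30 = 00110000 → 1-byte char #7 = 30.
Offset 17: leading byte 0xF0 = 11110000 → 4-byte char #8 = F0 9F 98 AF.
Leading byte 0xF0 = 11110000 matches 11110xxx → 4-byte sequence.
Byte 1: 0xF0 = 11110000, payload 000 (3 bits).
Byte 2: 0x9F = 10011111 (10xxxxxx ✓), payload 011111.
Byte 3: 0x98 = 10011000 (10xxxxxx ✓), payload 011000.
Byte 4: 0xAF = 10101111 (10xxxxxx ✓), payload 101111.
Concatenate: 000011111011000101111 = 0x1F62F (21 bits → U+1F62F).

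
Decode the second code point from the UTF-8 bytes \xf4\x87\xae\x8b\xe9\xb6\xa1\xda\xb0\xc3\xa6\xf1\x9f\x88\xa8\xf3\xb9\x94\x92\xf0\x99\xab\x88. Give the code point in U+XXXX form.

U+9DA1

Offset 0: leading byte 0xF4 = 11110100 → 4-byte char #1 = F4 87 AE 8B.
Offset 4: leading byte 0xE9 = 11101001 → 3-byte char #2 = E9 B6 A1.
Leading byte 0xE9 = 11101001 matches 1110xxxx → 3-byte sequence.
Byte 1: 0xE9 = 11101001, payload 1001 (4 bits).
Byte 2: 0xB6 = 10110110 (10xxxxxx ✓), payload 110110.
Byte 3: 0xA1 = 10100001 (10xxxxxx ✓), payload 100001.
Concatenate: 1001110110100001 = 0x9DA1 (16 bits → U+9DA1).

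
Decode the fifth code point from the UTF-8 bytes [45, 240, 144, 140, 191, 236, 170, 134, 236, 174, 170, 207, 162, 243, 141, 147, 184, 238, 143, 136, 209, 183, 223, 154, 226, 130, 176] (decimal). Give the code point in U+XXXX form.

U+03E2

Offset 0: leading byte 0x2D = 00101101 → 1-byte char #1 = 2D.
Offset 1: leading byte 0xF0 = 11110000 → 4-byte char #2 = F0 90 8C BF.
Offset 5: leading byte 0xEC = 11101100 → 3-byte char #3 = EC AA 86.
Offset 8: leading byte 0xEC = 11101100 → 3-byte char #4 = EC AE AA.
Offset 11: leading byte 0xCF = 11001111 → 2-byte char #5 = CF A2.
Leading byte 0xCF = 11001111 matches 110xxxxx → 2-byte sequence.
Byte 1: 0xCF = 11001111, payload 01111 (5 bits).
Byte 2: 0xA2 = 10100010 (10xxxxxx ✓), payload 100010.
Concatenate: 01111100010 = 0x3E2 (11 bits → U+03E2).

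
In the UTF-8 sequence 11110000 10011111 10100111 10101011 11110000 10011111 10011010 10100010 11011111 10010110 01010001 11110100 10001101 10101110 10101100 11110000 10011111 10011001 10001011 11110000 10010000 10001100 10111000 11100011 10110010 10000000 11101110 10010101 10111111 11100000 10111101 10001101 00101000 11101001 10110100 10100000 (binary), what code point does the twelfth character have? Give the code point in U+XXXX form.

U+9D20

Offset 0: leading byte 0xF0 = 11110000 → 4-byte char #1 = F0 9F A7 AB.
Offset 4: leading byte 0xF0 = 11110000 → 4-byte char #2 = F0 9F 9A A2.
Offset 8: leading byte 0xDF = 11011111 → 2-byte char #3 = DF 96.
Offset 10: leading byte 0x51 = 01010001 → 1-byte char #4 = 51.
Offset 11: leading byte 0xF4 = 11110100 → 4-byte char #5 = F4 8D AE AC.
Offset 15: leading byte 0xF0 = 11110000 → 4-byte char #6 = F0 9F 99 8B.
Offset 19: leading byte 0xF0 = 11110000 → 4-byte char #7 = F0 90 8C B8.
Offset 23: leading byte 0xE3 = 11100011 → 3-byte char #8 = E3 B2 80.
Offset 26: leading byte 0xEE = 11101110 → 3-byte char #9 = EE 95 BF.
Offset 29: leading byte 0xE0 = 11100000 → 3-byte char #10 = E0 BD 8D.
Offset 32: leading byte 0x28 = 00101000 → 1-byte char #11 = 28.
Offset 33: leading byte 0xE9 = 11101001 → 3-byte char #12 = E9 B4 A0.
Leading byte 0xE9 = 11101001 matches 1110xxxx → 3-byte sequence.
Byte 1: 0xE9 = 11101001, payload 1001 (4 bits).
Byte 2: 0xB4 = 10110100 (10xxxxxx ✓), payload 110100.
Byte 3: 0xA0 = 10100000 (10xxxxxx ✓), payload 100000.
Concatenate: 1001110100100000 = 0x9D20 (16 bits → U+9D20).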